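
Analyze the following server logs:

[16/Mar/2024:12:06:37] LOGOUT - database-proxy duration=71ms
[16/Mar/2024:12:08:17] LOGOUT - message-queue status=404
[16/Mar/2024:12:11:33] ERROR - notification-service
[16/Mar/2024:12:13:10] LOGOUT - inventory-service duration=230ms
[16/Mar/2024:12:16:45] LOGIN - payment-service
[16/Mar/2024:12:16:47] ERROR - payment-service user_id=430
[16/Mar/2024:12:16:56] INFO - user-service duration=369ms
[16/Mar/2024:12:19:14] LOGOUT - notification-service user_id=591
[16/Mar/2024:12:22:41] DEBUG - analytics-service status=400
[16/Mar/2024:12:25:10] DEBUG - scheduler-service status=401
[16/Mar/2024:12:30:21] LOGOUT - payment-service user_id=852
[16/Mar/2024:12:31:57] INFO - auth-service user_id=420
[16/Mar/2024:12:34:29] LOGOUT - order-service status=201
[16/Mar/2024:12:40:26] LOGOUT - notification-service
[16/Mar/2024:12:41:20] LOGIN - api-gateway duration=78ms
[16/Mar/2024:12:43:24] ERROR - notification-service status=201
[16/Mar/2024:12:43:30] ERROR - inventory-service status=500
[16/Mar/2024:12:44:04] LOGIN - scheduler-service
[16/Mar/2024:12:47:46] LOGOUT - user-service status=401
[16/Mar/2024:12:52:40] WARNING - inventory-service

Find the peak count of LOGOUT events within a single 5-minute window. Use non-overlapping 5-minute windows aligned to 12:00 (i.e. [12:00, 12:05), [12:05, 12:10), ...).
2

To find the burst window:

1. Divide the log period into non-overlapping 5-minute windows starting at 12:00
2. Count LOGOUT events in each window
3. Find the window with maximum count
4. Maximum events in a window: 2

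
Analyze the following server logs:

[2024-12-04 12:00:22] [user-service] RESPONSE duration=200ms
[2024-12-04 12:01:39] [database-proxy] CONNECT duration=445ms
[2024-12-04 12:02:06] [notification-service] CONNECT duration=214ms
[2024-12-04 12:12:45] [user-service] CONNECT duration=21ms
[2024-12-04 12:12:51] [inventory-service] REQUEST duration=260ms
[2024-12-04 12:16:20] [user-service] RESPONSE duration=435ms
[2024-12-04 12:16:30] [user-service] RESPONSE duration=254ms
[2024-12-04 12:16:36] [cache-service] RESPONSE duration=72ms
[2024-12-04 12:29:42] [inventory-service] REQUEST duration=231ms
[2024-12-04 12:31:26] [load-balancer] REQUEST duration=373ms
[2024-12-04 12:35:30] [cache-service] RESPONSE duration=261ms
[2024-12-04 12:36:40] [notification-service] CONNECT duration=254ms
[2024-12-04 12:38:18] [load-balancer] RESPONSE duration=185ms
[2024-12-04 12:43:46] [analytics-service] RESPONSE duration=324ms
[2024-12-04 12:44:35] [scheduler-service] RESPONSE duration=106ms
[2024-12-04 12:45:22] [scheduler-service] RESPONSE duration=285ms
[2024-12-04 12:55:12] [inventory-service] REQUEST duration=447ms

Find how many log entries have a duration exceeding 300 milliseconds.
5

To count timeouts:

1. Threshold: 300ms
2. Extract duration from each log entry
3. Count entries where duration > 300
4. Timeout count: 5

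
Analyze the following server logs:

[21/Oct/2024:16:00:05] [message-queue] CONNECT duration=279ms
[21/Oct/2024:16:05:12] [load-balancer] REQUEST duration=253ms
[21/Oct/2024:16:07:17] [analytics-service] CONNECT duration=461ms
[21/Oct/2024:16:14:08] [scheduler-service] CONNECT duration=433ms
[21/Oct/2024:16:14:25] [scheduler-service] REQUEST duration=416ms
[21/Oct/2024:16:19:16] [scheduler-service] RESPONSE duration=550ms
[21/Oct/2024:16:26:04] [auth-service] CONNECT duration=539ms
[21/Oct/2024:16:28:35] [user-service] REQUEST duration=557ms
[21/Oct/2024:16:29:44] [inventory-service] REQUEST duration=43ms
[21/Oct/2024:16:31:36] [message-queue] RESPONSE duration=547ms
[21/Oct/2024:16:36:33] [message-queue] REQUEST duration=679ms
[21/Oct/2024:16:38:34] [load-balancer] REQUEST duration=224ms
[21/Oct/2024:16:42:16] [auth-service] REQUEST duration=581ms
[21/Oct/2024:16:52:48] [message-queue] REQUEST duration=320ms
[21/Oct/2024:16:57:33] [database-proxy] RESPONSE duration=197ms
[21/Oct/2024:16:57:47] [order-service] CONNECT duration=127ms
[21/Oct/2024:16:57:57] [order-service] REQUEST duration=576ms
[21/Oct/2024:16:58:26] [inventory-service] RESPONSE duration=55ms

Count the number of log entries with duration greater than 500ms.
7

To count timeouts:

1. Threshold: 500ms
2. Extract duration from each log entry
3. Count entries where duration > 500
4. Timeout count: 7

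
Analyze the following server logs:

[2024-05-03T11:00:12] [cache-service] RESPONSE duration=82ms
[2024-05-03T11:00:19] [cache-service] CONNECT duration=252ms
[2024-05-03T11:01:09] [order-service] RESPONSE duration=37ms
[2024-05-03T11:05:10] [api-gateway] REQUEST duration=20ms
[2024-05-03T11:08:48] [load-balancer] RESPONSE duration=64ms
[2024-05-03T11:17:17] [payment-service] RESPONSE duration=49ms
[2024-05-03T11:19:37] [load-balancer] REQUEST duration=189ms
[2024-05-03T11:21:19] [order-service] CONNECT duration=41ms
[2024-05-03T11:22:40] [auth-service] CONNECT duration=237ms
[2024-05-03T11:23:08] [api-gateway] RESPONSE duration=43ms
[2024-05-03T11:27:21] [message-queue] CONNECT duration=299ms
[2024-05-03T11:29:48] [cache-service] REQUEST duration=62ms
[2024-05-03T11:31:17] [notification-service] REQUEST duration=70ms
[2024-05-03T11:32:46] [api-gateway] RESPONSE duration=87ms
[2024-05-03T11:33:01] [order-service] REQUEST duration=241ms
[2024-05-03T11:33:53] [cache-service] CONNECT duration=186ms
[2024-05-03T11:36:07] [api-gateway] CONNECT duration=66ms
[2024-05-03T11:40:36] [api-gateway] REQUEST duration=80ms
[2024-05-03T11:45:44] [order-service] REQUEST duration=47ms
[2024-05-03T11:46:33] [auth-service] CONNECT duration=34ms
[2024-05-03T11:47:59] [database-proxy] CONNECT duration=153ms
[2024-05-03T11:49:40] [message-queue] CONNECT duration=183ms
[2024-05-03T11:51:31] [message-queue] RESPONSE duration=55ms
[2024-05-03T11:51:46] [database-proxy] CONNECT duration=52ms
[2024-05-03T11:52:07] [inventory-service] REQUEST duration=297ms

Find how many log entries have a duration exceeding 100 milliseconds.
9

To count timeouts:

1. Threshold: 100ms
2. Extract duration from each log entry
3. Count entries where duration > 100
4. Timeout count: 9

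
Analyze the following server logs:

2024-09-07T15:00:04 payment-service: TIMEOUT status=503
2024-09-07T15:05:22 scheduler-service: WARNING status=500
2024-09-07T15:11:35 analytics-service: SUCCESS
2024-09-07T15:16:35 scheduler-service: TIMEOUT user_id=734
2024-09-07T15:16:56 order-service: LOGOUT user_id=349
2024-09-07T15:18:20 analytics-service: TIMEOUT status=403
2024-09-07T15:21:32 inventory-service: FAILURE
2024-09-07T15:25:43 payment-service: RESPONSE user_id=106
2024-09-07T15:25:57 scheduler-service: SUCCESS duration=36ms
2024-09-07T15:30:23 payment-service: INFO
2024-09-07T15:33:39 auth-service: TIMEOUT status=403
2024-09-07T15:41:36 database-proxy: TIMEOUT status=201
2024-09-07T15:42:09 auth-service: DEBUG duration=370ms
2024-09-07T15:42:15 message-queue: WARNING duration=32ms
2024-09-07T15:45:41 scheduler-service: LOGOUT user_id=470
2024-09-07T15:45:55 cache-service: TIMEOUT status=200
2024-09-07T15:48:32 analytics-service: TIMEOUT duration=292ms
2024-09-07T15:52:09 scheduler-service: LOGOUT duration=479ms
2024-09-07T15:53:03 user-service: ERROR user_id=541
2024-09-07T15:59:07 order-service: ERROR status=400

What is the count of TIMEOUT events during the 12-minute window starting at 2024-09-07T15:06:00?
1

To count events in the time window:

1. Window boundaries: 2024-09-07T15:06:00 to 2024-09-07T15:18:00
2. Filter for TIMEOUT events within this window
3. Count matching events: 1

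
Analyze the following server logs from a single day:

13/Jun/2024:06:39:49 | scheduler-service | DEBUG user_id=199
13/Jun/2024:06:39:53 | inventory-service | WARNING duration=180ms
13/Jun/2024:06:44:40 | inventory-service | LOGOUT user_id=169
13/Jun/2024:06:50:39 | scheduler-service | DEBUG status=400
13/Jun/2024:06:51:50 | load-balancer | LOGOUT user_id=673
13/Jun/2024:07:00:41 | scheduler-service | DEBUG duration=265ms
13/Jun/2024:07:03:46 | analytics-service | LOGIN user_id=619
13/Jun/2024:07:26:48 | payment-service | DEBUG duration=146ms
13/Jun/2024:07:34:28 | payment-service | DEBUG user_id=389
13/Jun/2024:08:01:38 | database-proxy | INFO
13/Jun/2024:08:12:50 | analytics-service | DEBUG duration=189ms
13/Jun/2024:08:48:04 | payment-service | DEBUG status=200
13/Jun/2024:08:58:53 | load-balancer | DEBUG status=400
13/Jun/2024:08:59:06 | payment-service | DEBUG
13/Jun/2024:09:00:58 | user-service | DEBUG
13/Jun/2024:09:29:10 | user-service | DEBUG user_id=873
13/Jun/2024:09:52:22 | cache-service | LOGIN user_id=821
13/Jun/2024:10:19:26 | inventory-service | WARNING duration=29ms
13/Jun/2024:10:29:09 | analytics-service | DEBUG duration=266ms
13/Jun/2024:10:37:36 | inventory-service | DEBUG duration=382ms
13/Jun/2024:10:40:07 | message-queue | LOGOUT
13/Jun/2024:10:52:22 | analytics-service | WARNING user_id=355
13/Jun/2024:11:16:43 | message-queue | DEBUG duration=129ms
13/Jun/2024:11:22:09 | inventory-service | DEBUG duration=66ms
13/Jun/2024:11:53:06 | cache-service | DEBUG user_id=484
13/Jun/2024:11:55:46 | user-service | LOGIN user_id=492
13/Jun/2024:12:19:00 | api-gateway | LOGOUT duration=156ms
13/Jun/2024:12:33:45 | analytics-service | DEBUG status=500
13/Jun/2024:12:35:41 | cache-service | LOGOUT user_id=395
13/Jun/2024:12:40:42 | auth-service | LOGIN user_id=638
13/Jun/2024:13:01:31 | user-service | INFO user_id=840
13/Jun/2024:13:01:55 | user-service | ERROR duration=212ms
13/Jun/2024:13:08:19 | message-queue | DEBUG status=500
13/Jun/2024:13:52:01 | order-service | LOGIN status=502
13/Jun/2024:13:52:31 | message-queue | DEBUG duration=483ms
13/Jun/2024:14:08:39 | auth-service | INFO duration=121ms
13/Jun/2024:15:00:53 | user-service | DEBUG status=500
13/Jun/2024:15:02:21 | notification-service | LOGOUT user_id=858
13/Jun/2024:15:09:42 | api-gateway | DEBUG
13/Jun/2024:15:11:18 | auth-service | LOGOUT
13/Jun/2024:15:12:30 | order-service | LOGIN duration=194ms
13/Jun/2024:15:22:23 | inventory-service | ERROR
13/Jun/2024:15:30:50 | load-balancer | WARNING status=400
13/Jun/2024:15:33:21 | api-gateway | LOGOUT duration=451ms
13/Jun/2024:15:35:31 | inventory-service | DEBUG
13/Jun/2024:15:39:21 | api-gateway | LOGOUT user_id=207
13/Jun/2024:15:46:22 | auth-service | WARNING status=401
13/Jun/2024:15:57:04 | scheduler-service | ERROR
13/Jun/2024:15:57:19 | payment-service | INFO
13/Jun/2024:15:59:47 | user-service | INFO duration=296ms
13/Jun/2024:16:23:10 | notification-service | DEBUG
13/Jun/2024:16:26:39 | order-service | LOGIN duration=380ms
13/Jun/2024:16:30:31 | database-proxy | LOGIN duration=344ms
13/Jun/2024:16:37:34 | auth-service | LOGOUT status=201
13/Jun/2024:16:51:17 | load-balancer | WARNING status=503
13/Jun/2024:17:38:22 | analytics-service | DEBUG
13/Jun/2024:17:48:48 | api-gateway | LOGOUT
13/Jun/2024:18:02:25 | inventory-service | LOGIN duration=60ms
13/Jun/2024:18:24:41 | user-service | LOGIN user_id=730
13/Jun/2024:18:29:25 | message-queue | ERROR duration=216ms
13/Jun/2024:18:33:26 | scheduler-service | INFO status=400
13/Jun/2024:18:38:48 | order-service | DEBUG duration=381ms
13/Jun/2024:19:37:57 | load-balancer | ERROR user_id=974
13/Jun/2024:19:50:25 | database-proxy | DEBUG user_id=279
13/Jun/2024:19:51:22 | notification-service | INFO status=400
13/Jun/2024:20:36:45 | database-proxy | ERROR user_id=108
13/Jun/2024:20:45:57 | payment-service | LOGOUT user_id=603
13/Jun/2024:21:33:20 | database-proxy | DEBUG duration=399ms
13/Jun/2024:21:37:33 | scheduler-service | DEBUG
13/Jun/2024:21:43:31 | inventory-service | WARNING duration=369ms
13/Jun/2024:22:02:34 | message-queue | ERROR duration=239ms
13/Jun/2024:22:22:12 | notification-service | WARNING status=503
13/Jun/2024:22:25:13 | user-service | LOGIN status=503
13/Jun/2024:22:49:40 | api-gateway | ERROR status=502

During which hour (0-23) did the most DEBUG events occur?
8

To find the peak hour:

1. Group all DEBUG events by hour
2. Count events in each hour
3. Find hour with maximum count
4. Peak hour: 8 (with 4 events)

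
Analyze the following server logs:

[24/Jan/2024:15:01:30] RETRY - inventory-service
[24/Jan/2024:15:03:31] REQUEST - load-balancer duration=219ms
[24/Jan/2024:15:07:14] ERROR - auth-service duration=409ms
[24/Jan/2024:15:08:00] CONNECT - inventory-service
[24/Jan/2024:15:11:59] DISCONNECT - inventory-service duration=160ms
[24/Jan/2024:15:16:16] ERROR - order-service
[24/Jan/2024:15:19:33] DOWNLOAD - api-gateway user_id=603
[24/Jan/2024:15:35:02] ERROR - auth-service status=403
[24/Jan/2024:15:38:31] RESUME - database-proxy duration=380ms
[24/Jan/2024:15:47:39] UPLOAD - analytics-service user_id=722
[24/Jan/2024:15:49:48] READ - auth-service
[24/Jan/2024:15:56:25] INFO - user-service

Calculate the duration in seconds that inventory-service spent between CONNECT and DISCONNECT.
239

To calculate state duration:

1. Find CONNECT event for inventory-service: 24/Jan/2024:15:08:00
2. Find DISCONNECT event for inventory-service: 24/Jan/2024:15:11:59
3. Calculate duration: 24/Jan/2024:15:11:59 - 24/Jan/2024:15:08:00 = 239 seconds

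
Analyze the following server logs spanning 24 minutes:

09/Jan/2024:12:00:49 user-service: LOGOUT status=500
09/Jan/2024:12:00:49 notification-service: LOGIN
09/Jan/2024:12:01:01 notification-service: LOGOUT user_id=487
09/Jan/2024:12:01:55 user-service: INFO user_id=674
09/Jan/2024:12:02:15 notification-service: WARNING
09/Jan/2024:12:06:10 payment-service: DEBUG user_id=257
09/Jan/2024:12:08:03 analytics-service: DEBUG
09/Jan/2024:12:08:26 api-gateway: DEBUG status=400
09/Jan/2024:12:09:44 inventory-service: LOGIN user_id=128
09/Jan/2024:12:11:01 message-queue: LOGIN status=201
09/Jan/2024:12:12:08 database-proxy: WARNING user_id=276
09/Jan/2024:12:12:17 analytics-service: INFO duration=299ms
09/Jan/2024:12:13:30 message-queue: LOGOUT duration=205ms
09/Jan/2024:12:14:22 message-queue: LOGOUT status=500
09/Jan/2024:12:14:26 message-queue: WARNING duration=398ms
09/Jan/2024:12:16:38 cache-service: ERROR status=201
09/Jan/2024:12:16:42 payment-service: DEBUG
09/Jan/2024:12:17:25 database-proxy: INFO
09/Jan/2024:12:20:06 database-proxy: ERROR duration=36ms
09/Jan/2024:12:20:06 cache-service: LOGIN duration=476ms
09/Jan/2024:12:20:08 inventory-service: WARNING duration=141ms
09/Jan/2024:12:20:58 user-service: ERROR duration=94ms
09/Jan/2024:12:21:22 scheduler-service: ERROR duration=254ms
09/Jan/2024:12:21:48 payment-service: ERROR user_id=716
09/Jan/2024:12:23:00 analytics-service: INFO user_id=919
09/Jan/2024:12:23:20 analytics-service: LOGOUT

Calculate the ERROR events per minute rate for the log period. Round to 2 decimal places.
0.21

To calculate the rate:

1. Count total ERROR events: 5
2. Total time period: 24 minutes
3. Rate = 5 / 24 = 0.21 events per minute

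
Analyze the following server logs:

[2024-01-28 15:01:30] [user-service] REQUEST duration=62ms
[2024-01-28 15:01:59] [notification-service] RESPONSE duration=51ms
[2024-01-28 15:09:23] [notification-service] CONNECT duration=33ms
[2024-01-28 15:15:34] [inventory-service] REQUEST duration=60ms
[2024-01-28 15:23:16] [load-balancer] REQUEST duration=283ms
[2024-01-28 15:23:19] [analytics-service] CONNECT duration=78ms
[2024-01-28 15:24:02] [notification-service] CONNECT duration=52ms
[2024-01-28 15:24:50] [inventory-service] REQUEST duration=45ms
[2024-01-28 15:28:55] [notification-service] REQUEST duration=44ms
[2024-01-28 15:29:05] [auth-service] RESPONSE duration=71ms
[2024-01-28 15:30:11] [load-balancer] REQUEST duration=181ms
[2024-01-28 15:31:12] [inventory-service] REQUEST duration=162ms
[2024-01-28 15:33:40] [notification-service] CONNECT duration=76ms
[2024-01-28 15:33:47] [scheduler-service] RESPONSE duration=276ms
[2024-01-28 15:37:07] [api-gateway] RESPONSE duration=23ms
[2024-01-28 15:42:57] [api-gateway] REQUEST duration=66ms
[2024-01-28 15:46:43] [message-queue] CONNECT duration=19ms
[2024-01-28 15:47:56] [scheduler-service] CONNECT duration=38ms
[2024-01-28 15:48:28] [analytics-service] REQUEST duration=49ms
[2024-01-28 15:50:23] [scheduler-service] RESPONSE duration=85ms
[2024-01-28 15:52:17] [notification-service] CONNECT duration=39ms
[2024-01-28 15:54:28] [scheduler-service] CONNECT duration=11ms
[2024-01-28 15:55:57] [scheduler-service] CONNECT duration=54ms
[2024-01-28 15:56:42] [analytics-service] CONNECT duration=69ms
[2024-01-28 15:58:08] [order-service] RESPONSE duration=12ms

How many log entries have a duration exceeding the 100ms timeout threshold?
4

To count timeouts:

1. Threshold: 100ms
2. Extract duration from each log entry
3. Count entries where duration > 100
4. Timeout count: 4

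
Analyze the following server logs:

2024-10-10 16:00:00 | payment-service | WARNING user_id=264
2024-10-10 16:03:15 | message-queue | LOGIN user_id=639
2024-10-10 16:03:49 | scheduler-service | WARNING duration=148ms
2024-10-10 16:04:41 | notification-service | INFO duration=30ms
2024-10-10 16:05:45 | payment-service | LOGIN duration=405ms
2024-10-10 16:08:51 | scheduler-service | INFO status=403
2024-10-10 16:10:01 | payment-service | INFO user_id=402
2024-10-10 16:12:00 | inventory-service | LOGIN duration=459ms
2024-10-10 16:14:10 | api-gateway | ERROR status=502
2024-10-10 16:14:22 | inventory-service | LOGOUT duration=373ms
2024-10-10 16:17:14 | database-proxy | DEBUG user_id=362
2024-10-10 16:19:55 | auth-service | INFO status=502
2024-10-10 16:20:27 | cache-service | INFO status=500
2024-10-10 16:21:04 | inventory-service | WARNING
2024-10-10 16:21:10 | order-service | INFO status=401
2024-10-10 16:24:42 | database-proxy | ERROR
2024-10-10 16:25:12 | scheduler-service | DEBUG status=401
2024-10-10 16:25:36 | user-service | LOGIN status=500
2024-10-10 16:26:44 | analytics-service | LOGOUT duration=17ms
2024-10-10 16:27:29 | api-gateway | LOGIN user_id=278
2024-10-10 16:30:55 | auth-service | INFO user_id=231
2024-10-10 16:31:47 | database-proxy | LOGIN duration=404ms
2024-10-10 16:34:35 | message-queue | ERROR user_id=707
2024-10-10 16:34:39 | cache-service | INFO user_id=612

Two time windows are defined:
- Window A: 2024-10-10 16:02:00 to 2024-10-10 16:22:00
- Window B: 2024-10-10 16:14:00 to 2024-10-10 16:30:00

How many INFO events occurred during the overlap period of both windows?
3

To find overlap events:

1. Window A: 2024-10-10 16:02:00 to 2024-10-10 16:22:00
2. Window B: 2024-10-10 16:14:00 to 2024-10-10 16:30:00
3. Overlap period: 2024-10-10 16:14:00 to 2024-10-10 16:22:00
4. Count INFO events in overlap: 3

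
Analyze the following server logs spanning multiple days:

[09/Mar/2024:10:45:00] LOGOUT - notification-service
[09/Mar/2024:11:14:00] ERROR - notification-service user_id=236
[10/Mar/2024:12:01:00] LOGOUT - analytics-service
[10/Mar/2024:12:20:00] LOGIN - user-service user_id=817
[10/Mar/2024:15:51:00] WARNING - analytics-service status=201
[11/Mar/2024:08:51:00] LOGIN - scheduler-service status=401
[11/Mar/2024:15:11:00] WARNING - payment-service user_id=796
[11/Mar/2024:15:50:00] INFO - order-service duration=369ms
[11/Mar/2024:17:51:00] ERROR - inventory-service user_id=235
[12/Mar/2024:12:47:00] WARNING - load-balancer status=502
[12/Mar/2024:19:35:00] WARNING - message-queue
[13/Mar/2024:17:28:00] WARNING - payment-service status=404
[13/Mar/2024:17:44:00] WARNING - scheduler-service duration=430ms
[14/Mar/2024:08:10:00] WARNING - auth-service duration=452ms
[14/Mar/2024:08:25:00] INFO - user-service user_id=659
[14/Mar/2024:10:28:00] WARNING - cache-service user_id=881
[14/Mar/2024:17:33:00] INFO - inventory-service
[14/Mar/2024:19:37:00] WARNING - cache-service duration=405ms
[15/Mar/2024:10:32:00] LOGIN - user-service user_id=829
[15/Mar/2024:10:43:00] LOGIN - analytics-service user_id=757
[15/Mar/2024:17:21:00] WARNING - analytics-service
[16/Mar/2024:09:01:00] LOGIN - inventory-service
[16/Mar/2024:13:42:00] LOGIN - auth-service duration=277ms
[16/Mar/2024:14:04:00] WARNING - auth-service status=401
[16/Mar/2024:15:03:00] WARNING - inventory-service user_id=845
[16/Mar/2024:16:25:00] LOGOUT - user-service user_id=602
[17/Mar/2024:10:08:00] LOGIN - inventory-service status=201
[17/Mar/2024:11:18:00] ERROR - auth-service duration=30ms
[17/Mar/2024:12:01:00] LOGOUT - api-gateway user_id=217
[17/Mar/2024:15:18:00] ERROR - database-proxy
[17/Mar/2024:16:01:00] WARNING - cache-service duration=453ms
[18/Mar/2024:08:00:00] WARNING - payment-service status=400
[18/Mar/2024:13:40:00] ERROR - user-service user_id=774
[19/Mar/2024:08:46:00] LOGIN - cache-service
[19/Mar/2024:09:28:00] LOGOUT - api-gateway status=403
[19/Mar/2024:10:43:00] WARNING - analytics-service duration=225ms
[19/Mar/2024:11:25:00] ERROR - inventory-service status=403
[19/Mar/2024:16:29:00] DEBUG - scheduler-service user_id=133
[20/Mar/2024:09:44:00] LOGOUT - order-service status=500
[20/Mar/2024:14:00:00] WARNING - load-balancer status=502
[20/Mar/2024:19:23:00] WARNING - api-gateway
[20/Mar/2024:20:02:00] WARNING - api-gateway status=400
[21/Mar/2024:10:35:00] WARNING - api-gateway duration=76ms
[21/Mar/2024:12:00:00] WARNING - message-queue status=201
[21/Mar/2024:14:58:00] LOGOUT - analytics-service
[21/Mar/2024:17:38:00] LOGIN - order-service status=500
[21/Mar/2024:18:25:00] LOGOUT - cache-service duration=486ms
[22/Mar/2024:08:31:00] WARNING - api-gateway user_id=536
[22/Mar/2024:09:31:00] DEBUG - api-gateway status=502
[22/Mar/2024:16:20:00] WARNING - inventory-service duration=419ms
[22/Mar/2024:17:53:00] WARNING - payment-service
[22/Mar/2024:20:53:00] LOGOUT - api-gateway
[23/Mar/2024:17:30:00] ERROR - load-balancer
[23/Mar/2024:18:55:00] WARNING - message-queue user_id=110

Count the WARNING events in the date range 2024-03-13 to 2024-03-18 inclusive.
10

To filter by date range:

1. Date range: 2024-03-13 through 2024-03-18, both dates inclusive
2. Filter for WARNING events whose date falls in this range
3. Count matching events: 10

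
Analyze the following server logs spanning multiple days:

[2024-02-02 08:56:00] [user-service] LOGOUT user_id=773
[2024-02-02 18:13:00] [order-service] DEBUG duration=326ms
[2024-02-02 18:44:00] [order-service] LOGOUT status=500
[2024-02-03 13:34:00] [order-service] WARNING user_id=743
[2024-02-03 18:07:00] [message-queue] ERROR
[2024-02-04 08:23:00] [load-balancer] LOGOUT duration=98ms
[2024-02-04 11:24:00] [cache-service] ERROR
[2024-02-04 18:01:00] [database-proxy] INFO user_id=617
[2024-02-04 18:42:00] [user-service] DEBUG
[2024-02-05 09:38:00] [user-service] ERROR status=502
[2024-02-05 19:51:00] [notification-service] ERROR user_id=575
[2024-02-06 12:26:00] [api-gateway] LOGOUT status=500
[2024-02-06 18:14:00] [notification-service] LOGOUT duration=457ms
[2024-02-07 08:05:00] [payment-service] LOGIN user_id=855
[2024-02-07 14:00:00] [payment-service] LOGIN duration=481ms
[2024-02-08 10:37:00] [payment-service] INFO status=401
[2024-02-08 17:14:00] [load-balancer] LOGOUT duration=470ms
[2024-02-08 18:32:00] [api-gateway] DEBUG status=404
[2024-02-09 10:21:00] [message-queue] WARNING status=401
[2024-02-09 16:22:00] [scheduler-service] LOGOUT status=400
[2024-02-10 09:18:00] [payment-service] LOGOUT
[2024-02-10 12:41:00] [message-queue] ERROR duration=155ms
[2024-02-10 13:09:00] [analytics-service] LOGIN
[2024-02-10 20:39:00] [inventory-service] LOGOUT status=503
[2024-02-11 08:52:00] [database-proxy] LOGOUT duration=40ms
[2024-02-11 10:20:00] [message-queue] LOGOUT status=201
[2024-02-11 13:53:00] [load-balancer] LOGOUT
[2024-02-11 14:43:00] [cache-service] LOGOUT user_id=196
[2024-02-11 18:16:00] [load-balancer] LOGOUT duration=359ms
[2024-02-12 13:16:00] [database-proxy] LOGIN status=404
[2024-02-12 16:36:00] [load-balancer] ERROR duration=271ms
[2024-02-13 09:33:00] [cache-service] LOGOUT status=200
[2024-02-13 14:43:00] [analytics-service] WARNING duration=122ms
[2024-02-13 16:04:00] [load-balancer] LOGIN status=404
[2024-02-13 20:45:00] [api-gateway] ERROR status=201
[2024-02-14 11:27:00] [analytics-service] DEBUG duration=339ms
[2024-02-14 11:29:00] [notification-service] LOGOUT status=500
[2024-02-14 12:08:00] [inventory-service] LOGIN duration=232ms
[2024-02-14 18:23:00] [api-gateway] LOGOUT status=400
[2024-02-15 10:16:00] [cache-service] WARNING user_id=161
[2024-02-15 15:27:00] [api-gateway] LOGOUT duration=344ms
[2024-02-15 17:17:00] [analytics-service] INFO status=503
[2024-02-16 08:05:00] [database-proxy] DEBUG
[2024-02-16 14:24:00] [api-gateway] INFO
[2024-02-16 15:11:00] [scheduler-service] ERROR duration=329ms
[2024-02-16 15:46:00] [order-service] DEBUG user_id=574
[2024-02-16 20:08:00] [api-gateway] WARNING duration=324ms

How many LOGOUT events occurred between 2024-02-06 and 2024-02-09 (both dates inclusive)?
4

To filter by date range:

1. Date range: 2024-02-06 through 2024-02-09, both dates inclusive
2. Filter for LOGOUT events whose date falls in this range
3. Count matching events: 4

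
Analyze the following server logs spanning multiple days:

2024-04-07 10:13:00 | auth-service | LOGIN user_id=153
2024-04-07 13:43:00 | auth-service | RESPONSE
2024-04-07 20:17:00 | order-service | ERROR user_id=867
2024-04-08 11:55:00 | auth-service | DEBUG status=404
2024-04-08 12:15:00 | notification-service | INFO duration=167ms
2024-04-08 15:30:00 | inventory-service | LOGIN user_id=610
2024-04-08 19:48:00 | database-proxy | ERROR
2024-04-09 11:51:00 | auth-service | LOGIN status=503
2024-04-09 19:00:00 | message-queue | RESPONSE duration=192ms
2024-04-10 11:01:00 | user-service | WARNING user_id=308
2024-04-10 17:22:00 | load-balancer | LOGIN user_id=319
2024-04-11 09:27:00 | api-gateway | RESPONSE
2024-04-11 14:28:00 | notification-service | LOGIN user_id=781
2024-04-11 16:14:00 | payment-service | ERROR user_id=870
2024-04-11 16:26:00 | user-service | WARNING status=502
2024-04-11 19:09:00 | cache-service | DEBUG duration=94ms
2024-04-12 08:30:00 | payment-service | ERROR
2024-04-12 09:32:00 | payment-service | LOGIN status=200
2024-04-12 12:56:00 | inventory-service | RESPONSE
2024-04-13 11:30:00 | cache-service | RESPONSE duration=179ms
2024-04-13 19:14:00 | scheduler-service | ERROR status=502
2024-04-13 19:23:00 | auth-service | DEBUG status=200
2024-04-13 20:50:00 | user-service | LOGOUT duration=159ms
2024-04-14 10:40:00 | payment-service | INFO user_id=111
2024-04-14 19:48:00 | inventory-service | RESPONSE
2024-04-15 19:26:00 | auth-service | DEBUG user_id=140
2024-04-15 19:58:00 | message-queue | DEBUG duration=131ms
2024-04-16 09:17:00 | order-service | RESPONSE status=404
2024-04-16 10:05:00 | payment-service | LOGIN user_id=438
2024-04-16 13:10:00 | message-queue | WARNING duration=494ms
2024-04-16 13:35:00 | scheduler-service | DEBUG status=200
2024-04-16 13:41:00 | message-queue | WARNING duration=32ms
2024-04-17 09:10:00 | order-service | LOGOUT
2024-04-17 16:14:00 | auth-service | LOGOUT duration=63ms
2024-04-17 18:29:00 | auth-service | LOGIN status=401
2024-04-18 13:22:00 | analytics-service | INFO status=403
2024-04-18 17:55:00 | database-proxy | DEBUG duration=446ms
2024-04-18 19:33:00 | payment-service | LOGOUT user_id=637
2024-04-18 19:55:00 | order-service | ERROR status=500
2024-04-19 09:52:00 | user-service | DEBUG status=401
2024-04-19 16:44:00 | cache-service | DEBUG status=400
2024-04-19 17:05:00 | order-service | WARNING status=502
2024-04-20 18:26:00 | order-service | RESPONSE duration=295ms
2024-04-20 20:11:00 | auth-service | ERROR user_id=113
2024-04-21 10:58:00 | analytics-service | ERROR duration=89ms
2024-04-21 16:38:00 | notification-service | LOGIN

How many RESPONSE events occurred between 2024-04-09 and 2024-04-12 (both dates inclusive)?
3

To filter by date range:

1. Date range: 2024-04-09 through 2024-04-12, both dates inclusive
2. Filter for RESPONSE events whose date falls in this range
3. Count matching events: 3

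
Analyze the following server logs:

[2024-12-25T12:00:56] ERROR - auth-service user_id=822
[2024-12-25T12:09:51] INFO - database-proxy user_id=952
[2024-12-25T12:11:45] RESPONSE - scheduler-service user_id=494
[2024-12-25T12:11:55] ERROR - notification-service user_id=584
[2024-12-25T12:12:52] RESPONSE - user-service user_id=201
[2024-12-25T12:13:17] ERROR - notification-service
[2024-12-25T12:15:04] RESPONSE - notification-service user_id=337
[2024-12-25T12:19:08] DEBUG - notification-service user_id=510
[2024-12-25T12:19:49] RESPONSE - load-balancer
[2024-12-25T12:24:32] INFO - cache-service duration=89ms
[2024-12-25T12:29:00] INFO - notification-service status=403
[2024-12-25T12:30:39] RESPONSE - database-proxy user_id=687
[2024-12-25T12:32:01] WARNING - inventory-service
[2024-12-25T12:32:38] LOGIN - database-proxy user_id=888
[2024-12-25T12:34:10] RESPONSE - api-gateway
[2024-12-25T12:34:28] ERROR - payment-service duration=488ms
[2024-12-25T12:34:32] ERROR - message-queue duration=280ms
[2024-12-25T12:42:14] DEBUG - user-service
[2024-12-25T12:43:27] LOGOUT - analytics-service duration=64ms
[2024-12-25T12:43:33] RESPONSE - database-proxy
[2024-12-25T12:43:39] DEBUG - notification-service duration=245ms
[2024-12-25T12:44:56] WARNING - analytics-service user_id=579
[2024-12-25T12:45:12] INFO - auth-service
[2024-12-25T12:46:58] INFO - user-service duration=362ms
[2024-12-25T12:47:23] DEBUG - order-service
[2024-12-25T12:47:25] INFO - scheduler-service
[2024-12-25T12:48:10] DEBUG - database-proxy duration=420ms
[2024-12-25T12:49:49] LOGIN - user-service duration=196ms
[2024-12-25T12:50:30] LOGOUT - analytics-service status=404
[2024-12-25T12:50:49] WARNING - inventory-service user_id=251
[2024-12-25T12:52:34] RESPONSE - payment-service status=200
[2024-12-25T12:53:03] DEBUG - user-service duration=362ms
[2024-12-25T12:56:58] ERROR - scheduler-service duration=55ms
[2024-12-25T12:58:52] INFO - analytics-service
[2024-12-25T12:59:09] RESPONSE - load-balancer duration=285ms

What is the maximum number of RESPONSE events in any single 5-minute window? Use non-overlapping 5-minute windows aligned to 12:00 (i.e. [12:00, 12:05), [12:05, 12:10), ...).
2

To find the burst window:

1. Divide the log period into non-overlapping 5-minute windows starting at 12:00
2. Count RESPONSE events in each window
3. Find the window with maximum count
4. Maximum events in a window: 2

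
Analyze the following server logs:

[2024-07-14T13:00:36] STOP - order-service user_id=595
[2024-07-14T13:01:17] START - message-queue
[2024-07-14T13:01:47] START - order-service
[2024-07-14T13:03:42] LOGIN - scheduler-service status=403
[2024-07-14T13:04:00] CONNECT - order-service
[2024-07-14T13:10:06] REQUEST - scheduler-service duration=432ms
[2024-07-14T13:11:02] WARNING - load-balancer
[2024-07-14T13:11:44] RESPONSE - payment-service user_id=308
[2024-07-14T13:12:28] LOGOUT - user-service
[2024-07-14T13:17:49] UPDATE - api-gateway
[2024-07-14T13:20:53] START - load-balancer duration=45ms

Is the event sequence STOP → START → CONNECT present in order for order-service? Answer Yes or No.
Yes

To verify sequence order:

1. Find all events in sequence STOP → START → CONNECT for order-service
2. Extract their timestamps
3. Check if timestamps are in ascending order
4. Result: Yes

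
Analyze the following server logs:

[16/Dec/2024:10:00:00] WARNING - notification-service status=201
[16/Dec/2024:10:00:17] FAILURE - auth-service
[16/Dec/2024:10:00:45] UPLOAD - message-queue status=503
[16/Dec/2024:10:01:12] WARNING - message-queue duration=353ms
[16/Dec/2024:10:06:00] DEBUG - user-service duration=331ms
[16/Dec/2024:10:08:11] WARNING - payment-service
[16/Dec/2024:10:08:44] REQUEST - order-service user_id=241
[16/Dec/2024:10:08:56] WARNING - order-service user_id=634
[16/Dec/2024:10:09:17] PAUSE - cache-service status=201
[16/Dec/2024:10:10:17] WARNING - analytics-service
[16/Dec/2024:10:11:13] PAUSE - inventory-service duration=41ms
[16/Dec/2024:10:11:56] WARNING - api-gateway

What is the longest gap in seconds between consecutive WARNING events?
419

To find the longest gap:

1. Extract all WARNING events in chronological order
2. Calculate time differences between consecutive events
3. Find the maximum difference
4. Longest gap: 419 seconds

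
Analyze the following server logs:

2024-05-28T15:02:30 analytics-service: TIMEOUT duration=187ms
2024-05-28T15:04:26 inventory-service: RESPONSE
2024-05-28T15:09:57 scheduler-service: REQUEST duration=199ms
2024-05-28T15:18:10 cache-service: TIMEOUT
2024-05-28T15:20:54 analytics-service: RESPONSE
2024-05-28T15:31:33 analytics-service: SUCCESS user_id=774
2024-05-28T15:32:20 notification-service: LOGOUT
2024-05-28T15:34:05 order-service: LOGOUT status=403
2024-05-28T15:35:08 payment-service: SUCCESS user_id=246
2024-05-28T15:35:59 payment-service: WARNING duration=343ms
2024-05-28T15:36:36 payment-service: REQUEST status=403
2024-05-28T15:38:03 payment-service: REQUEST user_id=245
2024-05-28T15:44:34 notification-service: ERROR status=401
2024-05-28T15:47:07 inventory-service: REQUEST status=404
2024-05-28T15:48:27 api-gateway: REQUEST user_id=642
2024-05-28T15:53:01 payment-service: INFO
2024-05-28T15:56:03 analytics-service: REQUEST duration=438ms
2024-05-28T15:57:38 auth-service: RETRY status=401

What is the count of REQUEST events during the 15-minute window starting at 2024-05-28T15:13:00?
0

To count events in the time window:

1. Window boundaries: 2024-05-28T15:13:00 to 2024-05-28T15:28:00
2. Filter for REQUEST events within this window
3. Count matching events: 0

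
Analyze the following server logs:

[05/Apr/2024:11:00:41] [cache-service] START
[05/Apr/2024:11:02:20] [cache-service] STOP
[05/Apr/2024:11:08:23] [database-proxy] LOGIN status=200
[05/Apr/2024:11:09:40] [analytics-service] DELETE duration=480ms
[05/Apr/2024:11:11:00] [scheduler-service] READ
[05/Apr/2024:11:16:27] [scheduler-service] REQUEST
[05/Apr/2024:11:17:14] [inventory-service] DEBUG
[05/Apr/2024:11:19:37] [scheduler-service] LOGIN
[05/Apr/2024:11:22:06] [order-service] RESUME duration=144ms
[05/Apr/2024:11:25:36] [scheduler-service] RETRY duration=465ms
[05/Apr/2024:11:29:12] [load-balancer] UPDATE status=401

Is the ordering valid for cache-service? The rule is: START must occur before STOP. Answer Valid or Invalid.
Valid

To validate ordering:

1. Required order: START → STOP
2. Rule: START must occur before STOP
3. Check actual order of events for cache-service
4. Result: Valid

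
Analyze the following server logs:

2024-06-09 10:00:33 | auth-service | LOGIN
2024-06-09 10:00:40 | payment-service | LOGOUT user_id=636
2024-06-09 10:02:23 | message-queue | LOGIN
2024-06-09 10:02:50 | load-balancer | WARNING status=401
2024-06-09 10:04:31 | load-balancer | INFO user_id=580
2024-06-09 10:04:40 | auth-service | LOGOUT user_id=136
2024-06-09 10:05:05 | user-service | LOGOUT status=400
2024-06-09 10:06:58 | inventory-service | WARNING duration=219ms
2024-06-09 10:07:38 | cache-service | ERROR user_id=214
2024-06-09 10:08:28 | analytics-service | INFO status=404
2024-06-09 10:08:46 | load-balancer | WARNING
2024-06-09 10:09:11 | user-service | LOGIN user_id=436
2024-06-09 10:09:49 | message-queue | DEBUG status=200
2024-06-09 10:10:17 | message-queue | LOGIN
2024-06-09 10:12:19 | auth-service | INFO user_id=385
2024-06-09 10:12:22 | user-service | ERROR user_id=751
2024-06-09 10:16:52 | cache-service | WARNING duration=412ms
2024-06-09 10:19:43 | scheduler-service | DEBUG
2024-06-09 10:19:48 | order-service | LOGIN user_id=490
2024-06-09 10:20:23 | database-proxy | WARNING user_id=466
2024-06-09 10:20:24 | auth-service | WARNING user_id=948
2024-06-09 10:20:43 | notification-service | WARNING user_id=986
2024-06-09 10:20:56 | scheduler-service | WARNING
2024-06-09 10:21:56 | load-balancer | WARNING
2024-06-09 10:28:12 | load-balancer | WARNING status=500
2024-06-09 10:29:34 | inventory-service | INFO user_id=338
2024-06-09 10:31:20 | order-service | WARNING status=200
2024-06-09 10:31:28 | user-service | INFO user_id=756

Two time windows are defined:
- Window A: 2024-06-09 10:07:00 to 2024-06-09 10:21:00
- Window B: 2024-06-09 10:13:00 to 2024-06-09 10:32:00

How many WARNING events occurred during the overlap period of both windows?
5

To find overlap events:

1. Window A: 2024-06-09 10:07:00 to 2024-06-09 10:21:00
2. Window B: 2024-06-09 10:13:00 to 2024-06-09 10:32:00
3. Overlap period: 2024-06-09 10:13:00 to 2024-06-09 10:21:00
4. Count WARNING events in overlap: 5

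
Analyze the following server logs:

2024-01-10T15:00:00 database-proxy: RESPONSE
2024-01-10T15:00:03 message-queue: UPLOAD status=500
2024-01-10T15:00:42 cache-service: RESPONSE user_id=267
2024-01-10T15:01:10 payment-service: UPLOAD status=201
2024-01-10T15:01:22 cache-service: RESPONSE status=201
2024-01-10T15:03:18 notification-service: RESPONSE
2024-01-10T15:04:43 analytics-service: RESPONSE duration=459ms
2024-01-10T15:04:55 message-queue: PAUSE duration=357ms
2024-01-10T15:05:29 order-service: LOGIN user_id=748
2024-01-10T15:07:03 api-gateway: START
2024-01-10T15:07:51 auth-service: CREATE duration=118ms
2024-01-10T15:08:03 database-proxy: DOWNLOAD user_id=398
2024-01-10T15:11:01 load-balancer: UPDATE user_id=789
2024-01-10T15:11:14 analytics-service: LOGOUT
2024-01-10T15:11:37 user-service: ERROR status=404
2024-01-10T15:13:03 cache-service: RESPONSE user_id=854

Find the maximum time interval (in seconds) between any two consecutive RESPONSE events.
500

To find the longest gap:

1. Extract all RESPONSE events in chronological order
2. Calculate time differences between consecutive events
3. Find the maximum difference
4. Longest gap: 500 seconds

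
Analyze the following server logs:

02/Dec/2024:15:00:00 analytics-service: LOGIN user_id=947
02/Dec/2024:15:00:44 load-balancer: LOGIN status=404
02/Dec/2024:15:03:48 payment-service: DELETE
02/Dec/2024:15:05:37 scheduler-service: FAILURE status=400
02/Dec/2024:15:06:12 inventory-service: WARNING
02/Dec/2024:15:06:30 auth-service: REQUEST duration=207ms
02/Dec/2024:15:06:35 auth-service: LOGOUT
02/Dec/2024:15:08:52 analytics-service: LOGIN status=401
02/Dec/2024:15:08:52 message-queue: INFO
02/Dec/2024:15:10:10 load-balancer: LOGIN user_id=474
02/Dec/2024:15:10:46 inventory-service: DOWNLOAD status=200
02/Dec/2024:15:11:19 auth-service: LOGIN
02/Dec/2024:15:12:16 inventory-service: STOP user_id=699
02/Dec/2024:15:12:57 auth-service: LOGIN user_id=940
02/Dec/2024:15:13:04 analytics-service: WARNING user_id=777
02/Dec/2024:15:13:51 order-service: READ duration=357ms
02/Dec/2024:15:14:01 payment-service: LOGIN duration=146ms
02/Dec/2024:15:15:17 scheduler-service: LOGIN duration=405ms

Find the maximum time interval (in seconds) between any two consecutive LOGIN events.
488

To find the longest gap:

1. Extract all LOGIN events in chronological order
2. Calculate time differences between consecutive events
3. Find the maximum difference
4. Longest gap: 488 seconds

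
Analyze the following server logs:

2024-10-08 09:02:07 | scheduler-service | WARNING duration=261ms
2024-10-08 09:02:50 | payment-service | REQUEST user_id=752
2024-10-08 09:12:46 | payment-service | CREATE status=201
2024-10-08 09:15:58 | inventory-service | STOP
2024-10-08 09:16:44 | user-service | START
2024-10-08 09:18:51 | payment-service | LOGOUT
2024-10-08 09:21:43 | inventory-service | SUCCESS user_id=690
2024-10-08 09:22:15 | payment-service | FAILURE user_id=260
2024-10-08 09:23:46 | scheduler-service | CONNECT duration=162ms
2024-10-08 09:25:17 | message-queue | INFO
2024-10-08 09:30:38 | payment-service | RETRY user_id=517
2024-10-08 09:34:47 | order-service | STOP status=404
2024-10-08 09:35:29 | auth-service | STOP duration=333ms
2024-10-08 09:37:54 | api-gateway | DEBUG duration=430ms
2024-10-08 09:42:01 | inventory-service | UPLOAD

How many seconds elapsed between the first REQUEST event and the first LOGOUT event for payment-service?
961

To find the time between events:

1. Locate the first REQUEST event for payment-service: 2024-10-08 09:02:50
2. Locate the first LOGOUT event for payment-service: 2024-10-08 09:18:51
3. Calculate the difference: 2024-10-08 09:18:51 - 2024-10-08 09:02:50 = 961 seconds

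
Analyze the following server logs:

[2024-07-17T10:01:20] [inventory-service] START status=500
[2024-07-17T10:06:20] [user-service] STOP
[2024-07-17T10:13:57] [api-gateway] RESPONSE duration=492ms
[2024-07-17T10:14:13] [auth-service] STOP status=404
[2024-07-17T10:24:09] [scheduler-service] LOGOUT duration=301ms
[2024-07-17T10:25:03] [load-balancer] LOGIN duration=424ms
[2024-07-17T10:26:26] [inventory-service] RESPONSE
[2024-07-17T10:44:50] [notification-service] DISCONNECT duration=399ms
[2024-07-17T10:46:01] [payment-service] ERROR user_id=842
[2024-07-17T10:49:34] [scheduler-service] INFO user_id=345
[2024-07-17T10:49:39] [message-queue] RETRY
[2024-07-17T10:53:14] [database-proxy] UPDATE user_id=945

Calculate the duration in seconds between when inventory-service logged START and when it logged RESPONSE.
1506

To find the time between events:

1. Locate the first START event for inventory-service: 2024-07-17T10:01:20
2. Locate the first RESPONSE event for inventory-service: 2024-07-17T10:26:26
3. Calculate the difference: 2024-07-17T10:26:26 - 2024-07-17T10:01:20 = 1506 seconds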